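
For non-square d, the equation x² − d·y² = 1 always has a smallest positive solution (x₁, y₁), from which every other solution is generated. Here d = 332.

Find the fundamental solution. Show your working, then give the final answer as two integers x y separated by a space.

d=332: √d = [18; 4,1,1,8,1,1,4,36] (ℓ=8, even), read p_7/q_7
step 0: (18, 1)  from 18·(1,0) + (0,1)
step 1: (73, 4)  from 4·(18,1) + (1,0)
step 2: (91, 5)  from 1·(73,4) + (18,1)
step 3: (164, 9)  from 1·(91,5) + (73,4)
step 4: (1403, 77)  from 8·(164,9) + (91,5)
step 5: (1567, 86)  from 1·(1403,77) + (164,9)
step 6: (2970, 163)  from 1·(1567,86) + (1403,77)
step 7: (13447, 738)  from 4·(2970,163) + (1567,86)
→ (13447, 738).  Check: 13447²=180821809, 332·738²=180821808, difference 1.

13447 738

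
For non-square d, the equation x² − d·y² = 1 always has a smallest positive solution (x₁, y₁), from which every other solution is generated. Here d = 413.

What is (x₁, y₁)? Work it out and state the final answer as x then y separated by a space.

113399 5580

[20; 3,9,1,4,1,9,3,40] for √413; ℓ=8 ⇒ convergent index 7
i=0: a=20 ⇒ p=20, q=1
…
i=2: a=9 ⇒ p=569, q=28
…
i=6: a=9 ⇒ p=36560, q=1799
i=7: a=3 ⇒ p=113399, q=5580
→ (113399, 5580).  Check: 113399²=12859333201, 413·5580²=12859333200, difference 1.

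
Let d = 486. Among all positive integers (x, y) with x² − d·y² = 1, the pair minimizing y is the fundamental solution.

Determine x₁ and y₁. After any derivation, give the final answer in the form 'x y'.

485 22

√486 → a₀=22, period (22,44); ℓ=2 even so k=1
i=0: a=22 ⇒ p=22, q=1
i=1: a=22 ⇒ p=485, q=22
fundamental: x₁=485, y₁=22  (since 235225 − 486·484 = 1)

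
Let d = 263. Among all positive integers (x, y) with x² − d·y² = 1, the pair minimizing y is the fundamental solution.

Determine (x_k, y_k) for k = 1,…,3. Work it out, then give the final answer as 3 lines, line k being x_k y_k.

[16; 4,1,1,1,1,15,1,1,1,1,4,32] for √263; ℓ=12 ⇒ convergent index 11
i=0: a=16 ⇒ p=16, q=1
…
i=3: a=1 ⇒ p=146, q=9
…
i=5: a=1 ⇒ p=373, q=23
…
i=7: a=1 ⇒ p=6195, q=382
i=8: a=1 ⇒ p=12017, q=741
i=9: a=1 ⇒ p=18212, q=1123
i=10: a=1 ⇒ p=30229, q=1864
i=11: a=4 ⇒ p=139128, q=8579
fundamental: x₁=139128, y₁=8579  (since 19356600384 − 263·73599241 = 1)
(x_2, y_2) = (139128·139128 + 263·8579·8579, 139128·8579 + 8579·139128) = (38713200767, 2387158224)
(x_3, y_3) = (139128·38713200767 + 263·8579·2387158224, 139128·2387158224 + 8579·38713200767) = (10772180392483224, 664241098768765)

139128 8579
38713200767 2387158224
10772180392483224 664241098768765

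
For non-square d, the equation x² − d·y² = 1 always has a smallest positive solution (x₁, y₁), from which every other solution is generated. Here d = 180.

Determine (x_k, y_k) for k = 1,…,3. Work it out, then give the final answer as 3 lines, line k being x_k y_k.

161 12
51841 3864
16692641 1244196

√180 → a₀=13, period (2,2,2,26); ℓ=4 even so k=3
k=0  a_k=13  p_k/q_k = 13/1
…
k=2  a_k=2  p_k/q_k = 67/5
k=3  a_k=2  p_k/q_k = 161/12
fundamental: x₁=161, y₁=12  (since 25921 − 180·144 = 1)
(x_2, y_2) = (161·161 + 180·12·12, 161·12 + 12·161) = (51841, 3864)
(x_3, y_3) = (161·51841 + 180·12·3864, 161·3864 + 12·51841) = (16692641, 1244196)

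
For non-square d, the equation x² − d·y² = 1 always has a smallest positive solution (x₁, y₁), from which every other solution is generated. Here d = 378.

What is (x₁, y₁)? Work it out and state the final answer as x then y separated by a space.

8749 450

√378 → a₀=19, period (2,3,1,4,1,3,2,38); ℓ=8 even so k=7
a_0=19:  p_0=19·1+0=19,  q_0=19·0+1=1
…
a_2=3:  p_2=3·39+19=136,  q_2=3·2+1=7
…
a_4=4:  p_4=4·175+136=836,  q_4=4·9+7=43
…
a_6=3:  p_6=3·1011+836=3869,  q_6=3·52+43=199
a_7=2:  p_7=2·3869+1011=8749,  q_7=2·199+52=450
→ (8749, 450).  Check: 8749²=76545001, 378·450²=76545000, difference 1.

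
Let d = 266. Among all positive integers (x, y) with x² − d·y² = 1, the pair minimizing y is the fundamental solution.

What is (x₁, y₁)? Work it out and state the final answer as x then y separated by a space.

685 42

d=266: √d = [16; 3,4,3,32] (ℓ=4, even), read p_3/q_3
step 0: (16, 1)  from 16·(1,0) + (0,1)
…
step 2: (212, 13)  from 4·(49,3) + (16,1)
step 3: (685, 42)  from 3·(212,13) + (49,3)
→ (685, 42).  Check: 685²=469225, 266·42²=469224, difference 1.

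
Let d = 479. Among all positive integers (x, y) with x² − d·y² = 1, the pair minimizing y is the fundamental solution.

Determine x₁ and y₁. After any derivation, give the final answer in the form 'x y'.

√479 → a₀=21, period (1,7,1,3,2,21,2,3,1,7,1,42); ℓ=12 even so k=11
step 0: (21, 1)  from 21·(1,0) + (0,1)
…
step 2: (175, 8)  from 7·(22,1) + (21,1)
step 3: (197, 9)  from 1·(175,8) + (22,1)
step 4: (766, 35)  from 3·(197,9) + (175,8)
step 5: (1729, 79)  from 2·(766,35) + (197,9)
step 6: (37075, 1694)  from 21·(1729,79) + (766,35)
…
step 8: (264712, 12095)  from 3·(75879,3467) + (37075,1694)
step 9: (340591, 15562)  from 1·(264712,12095) + (75879,3467)
step 10: (2648849, 121029)  from 7·(340591,15562) + (264712,12095)
step 11: (2989440, 136591)  from 1·(2648849,121029) + (340591,15562)
→ (2989440, 136591).  Check: 2989440²=8936751513600, 479·136591²=8936751513599, difference 1.

2989440 136591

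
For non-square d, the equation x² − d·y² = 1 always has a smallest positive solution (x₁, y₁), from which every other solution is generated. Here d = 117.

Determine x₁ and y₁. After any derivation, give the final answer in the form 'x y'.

√117 = [10; 1,4,2,4,1,20, …], period ℓ=6 (even) → k=5
step 0: (10, 1)  from 10·(1,0) + (0,1)
step 1: (11, 1)  from 1·(10,1) + (1,0)
step 2: (54, 5)  from 4·(11,1) + (10,1)
…
step 4: (530, 49)  from 4·(119,11) + (54,5)
step 5: (649, 60)  from 1·(530,49) + (119,11)
(x₁, y₁) = (649, 60);  649² − 117·60² = 1 ✓

649 60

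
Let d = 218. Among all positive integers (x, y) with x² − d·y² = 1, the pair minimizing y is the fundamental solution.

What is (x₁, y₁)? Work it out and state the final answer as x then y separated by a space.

√218 = [14; 1,3,3,1,28, …], period ℓ=5 (odd) → k=9
step 0: (14, 1)  from 14·(1,0) + (0,1)
step 1: (15, 1)  from 1·(14,1) + (1,0)
…
step 4: (251, 17)  from 1·(192,13) + (59,4)
step 5: (7220, 489)  from 28·(251,17) + (192,13)
…
step 7: (29633, 2007)  from 3·(7471,506) + (7220,489)
step 8: (96370, 6527)  from 3·(29633,2007) + (7471,506)
step 9: (126003, 8534)  from 1·(96370,6527) + (29633,2007)
(x₁, y₁) = (126003, 8534);  126003² − 218·8534² = 1 ✓

126003 8534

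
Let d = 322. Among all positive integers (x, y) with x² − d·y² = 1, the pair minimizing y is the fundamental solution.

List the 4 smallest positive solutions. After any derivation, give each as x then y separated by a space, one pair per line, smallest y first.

√322 = [17; 1,16,1,34, …], period ℓ=4 (even) → k=3
i=0: a=17 ⇒ p=17, q=1
i=1: a=1 ⇒ p=18, q=1
i=2: a=16 ⇒ p=305, q=17
i=3: a=1 ⇒ p=323, q=18
→ (323, 18).  Check: 323²=104329, 322·18²=104328, difference 1.
(x_2, y_2) = (323·323 + 322·18·18, 323·18 + 18·323) = (208657, 11628)
(x_3, y_3) = (323·208657 + 322·18·11628, 323·11628 + 18·208657) = (134792099, 7511670)
(x_4, y_4) = (323·134792099 + 322·18·7511670, 323·7511670 + 18·134792099) = (87075487297, 4852527192)

323 18
208657 11628
134792099 7511670
87075487297 4852527192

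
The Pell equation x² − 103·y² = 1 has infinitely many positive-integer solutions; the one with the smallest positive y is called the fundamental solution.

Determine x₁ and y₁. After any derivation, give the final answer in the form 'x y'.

√103 = [10; 6,1,2,1,1,9,1,1,2,1,6,20, …], period ℓ=12 (even) → k=11
step 0: (10, 1)  from 10·(1,0) + (0,1)
…
step 6: (4567, 450)  from 9·(477,47) + (274,27)
…
step 8: (9611, 947)  from 1·(5044,497) + (4567,450)
…
step 10: (33877, 3338)  from 1·(24266,2391) + (9611,947)
step 11: (227528, 22419)  from 6·(33877,3338) + (24266,2391)
→ (227528, 22419).  Check: 227528²=51768990784, 103·22419²=51768990783, difference 1.

227528 22419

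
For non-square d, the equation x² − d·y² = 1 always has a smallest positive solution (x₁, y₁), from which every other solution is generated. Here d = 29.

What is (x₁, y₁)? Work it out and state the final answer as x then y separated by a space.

√29 = [5; 2,1,1,2,10, …], period ℓ=5 (odd) → k=9
step 0: (5, 1)  from 5·(1,0) + (0,1)
step 1: (11, 2)  from 2·(5,1) + (1,0)
step 2: (16, 3)  from 1·(11,2) + (5,1)
step 3: (27, 5)  from 1·(16,3) + (11,2)
step 4: (70, 13)  from 2·(27,5) + (16,3)
…
step 6: (1524, 283)  from 2·(727,135) + (70,13)
step 7: (2251, 418)  from 1·(1524,283) + (727,135)
step 8: (3775, 701)  from 1·(2251,418) + (1524,283)
step 9: (9801, 1820)  from 2·(3775,701) + (2251,418)
→ (9801, 1820).  Check: 9801²=96059601, 29·1820²=96059600, difference 1.

9801 1820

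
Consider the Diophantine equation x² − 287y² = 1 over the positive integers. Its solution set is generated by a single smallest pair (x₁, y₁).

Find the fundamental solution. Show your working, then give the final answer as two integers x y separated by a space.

d=287: √d = [16; 1,15,1,32] (ℓ=4, even), read p_3/q_3
k=0  a_k=16  p_k/q_k = 16/1
…
k=2  a_k=15  p_k/q_k = 271/16
k=3  a_k=1  p_k/q_k = 288/17
(x₁, y₁) = (288, 17);  288² − 287·17² = 1 ✓

288 17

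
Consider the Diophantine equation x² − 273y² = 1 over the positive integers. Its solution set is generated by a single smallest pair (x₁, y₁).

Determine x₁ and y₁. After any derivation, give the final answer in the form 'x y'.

727 44

[16; 1,1,10,1,1,32] for √273; ℓ=6 ⇒ convergent index 5
k=0  a_k=16  p_k/q_k = 16/1
…
k=2  a_k=1  p_k/q_k = 33/2
…
k=4  a_k=1  p_k/q_k = 380/23
k=5  a_k=1  p_k/q_k = 727/44
fundamental: x₁=727, y₁=44  (since 528529 − 273·1936 = 1)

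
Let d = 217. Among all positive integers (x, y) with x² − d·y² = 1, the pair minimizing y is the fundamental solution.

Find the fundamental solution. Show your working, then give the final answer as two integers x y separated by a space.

√217 = [14; 1,2,1,2,1,…,2,1,28, …], period ℓ=16 (even) → k=15
a_0=14:  p_0=14·1+0=14,  q_0=14·0+1=1
a_1=1:  p_1=1·14+1=15,  q_1=1·1+0=1
a_2=2:  p_2=2·15+14=44,  q_2=2·1+1=3
a_3=1:  p_3=1·44+15=59,  q_3=1·3+1=4
…
a_7=9:  p_7=9·383+221=3668,  q_7=9·26+15=249
…
a_11=1:  p_11=1·154218+139163=293381,  q_11=1·10469+9447=19916
…
a_14=2:  p_14=2·1034361+740980=2809702,  q_14=2·70217+50301=190735
a_15=1:  p_15=1·2809702+1034361=3844063,  q_15=1·190735+70217=260952
fundamental: x₁=3844063, y₁=260952  (since 14776820347969 − 217·68095946304 = 1)

3844063 260952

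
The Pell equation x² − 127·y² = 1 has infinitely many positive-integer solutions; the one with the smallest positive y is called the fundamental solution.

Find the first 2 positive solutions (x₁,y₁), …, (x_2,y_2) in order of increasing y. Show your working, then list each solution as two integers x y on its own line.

√127 = [11; 3,1,2,2,7,11,7,2,2,1,3,22, …], period ℓ=12 (even) → k=11
a_0=11:  p_0=11·1+0=11,  q_0=11·0+1=1
…
a_3=2:  p_3=2·45+34=124,  q_3=2·4+3=11
…
a_5=7:  p_5=7·293+124=2175,  q_5=7·26+11=193
…
a_8=2:  p_8=2·171701+24218=367620,  q_8=2·15236+2149=32621
a_9=2:  p_9=2·367620+171701=906941,  q_9=2·32621+15236=80478
a_10=1:  p_10=1·906941+367620=1274561,  q_10=1·80478+32621=113099
a_11=3:  p_11=3·1274561+906941=4730624,  q_11=3·113099+80478=419775
fundamental: x₁=4730624, y₁=419775  (since 22378803429376 − 127·176211050625 = 1)
n=2: (4730624,419775)∘(4730624,419775) = (4730624·4730624+127·419775·419775, 4730624·419775+419775·4730624) = (44757606858751,3971595379200)

4730624 419775
44757606858751 3971595379200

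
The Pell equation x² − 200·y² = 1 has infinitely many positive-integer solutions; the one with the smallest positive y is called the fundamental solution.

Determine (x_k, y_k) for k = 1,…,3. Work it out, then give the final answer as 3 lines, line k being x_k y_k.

99 7
19601 1386
3880899 274421

√200 → a₀=14, period (7,28); ℓ=2 even so k=1
step 0: (14, 1)  from 14·(1,0) + (0,1)
step 1: (99, 7)  from 7·(14,1) + (1,0)
(x₁, y₁) = (99, 7);  99² − 200·7² = 1 ✓
n=2: (99,7)∘(99,7) = (99·99+200·7·7, 99·7+7·99) = (19601,1386)
n=3: (19601,1386)∘(99,7) = (99·19601+200·7·1386, 99·1386+7·19601) = (3880899,274421)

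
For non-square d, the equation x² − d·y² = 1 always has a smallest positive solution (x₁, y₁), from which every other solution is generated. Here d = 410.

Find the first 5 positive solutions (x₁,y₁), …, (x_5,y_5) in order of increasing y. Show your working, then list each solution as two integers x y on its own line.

81 4
13121 648
2125521 104972
344321281 17004816
55777922001 2754675220

[20; 4,40] for √410; ℓ=2 ⇒ convergent index 1
k=0  a_k=20  p_k/q_k = 20/1
k=1  a_k=4  p_k/q_k = 81/4
(x₁, y₁) = (81, 4);  81² − 410·4² = 1 ✓
(81+4√410)^2 = 13121 + 648√410
(81+4√410)^3 = 2125521 + 104972√410
(81+4√410)^4 = 344321281 + 17004816√410
(81+4√410)^5 = 55777922001 + 2754675220√410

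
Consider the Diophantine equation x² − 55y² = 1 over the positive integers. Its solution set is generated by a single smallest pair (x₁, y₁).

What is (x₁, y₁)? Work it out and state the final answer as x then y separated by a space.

89 12

√55 = [7; 2,2,2,14, …], period ℓ=4 (even) → k=3
step 0: (7, 1)  from 7·(1,0) + (0,1)
step 1: (15, 2)  from 2·(7,1) + (1,0)
step 2: (37, 5)  from 2·(15,2) + (7,1)
step 3: (89, 12)  from 2·(37,5) + (15,2)
(x₁, y₁) = (89, 12);  89² − 55·12² = 1 ✓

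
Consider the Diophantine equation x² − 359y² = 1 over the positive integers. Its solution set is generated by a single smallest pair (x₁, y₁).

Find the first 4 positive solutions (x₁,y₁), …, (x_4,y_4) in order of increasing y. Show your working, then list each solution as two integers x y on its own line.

360 19
259199 13680
186622920 9849581
134368243201 7091684640

√359 = [18; 1,17,1,36, …], period ℓ=4 (even) → k=3
k=0  a_k=18  p_k/q_k = 18/1
…
k=2  a_k=17  p_k/q_k = 341/18
k=3  a_k=1  p_k/q_k = 360/19
(x₁, y₁) = (360, 19);  360² − 359·19² = 1 ✓
(360+19√359)^2 = 259199 + 13680√359
(360+19√359)^3 = 186622920 + 9849581√359
(360+19√359)^4 = 134368243201 + 7091684640√359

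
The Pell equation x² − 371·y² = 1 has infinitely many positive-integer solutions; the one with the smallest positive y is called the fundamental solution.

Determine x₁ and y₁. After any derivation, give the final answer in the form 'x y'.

[19; 3,1,4,1,3,38] for √371; ℓ=6 ⇒ convergent index 5
i=0: a=19 ⇒ p=19, q=1
i=1: a=3 ⇒ p=58, q=3
…
i=4: a=1 ⇒ p=443, q=23
i=5: a=3 ⇒ p=1695, q=88
(x₁, y₁) = (1695, 88);  1695² − 371·88² = 1 ✓

1695 88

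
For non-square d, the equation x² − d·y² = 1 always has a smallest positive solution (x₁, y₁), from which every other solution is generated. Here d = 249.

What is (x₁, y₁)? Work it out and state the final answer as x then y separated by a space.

8553815 542076

d=249: √d = [15; 1,3,1,1,5,…,3,1,30] (ℓ=16, even), read p_15/q_15
k=0  a_k=15  p_k/q_k = 15/1
k=1  a_k=1  p_k/q_k = 16/1
k=2  a_k=3  p_k/q_k = 63/4
k=3  a_k=1  p_k/q_k = 79/5
…
k=10  a_k=1  p_k/q_k = 150586/9543
k=11  a_k=5  p_k/q_k = 866765/54929
k=12  a_k=1  p_k/q_k = 1017351/64472
…
k=14  a_k=3  p_k/q_k = 6669699/422675
k=15  a_k=1  p_k/q_k = 8553815/542076
fundamental: x₁=8553815, y₁=542076  (since 73167751054225 − 249·293846389776 = 1)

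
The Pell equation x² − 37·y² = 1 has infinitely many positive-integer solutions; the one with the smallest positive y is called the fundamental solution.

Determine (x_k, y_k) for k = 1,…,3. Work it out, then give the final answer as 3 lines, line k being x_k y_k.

√37 → a₀=6, period (12); ℓ=1 odd so k=1
i=0: a=6 ⇒ p=6, q=1
i=1: a=12 ⇒ p=73, q=12
(x₁, y₁) = (73, 12);  73² − 37·12² = 1 ✓
k=2:  x_2 = 73·73+37·12·12 = 10657,  y_2 = 73·12+12·73 = 1752
k=3:  x_3 = 73·10657+37·12·1752 = 1555849,  y_3 = 73·1752+12·10657 = 255780

73 12
10657 1752
1555849 255780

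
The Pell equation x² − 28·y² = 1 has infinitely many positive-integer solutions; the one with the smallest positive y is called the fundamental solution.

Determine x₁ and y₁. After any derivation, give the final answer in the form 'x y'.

127 24

√28 = [5; 3,2,3,10, …], period ℓ=4 (even) → k=3
a_0=5:  p_0=5·1+0=5,  q_0=5·0+1=1
a_1=3:  p_1=3·5+1=16,  q_1=3·1+0=3
a_2=2:  p_2=2·16+5=37,  q_2=2·3+1=7
a_3=3:  p_3=3·37+16=127,  q_3=3·7+3=24
→ (127, 24).  Check: 127²=16129, 28·24²=16128, difference 1.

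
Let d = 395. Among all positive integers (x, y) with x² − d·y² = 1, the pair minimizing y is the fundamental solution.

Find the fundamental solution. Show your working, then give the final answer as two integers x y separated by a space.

d=395: √d = [19; 1,6,1,38] (ℓ=4, even), read p_3/q_3
i=0: a=19 ⇒ p=19, q=1
i=1: a=1 ⇒ p=20, q=1
i=2: a=6 ⇒ p=139, q=7
i=3: a=1 ⇒ p=159, q=8
fundamental: x₁=159, y₁=8  (since 25281 − 395·64 = 1)

159 8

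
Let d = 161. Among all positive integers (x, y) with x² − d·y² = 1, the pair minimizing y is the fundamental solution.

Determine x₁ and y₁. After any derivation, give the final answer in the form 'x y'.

√161 → a₀=12, period (1,2,4,1,2,1,4,2,1,24); ℓ=10 even so k=9
i=0: a=12 ⇒ p=12, q=1
i=1: a=1 ⇒ p=13, q=1
…
i=5: a=2 ⇒ p=571, q=45
…
i=7: a=4 ⇒ p=3667, q=289
i=8: a=2 ⇒ p=8108, q=639
i=9: a=1 ⇒ p=11775, q=928
fundamental: x₁=11775, y₁=928  (since 138650625 − 161·861184 = 1)

11775 928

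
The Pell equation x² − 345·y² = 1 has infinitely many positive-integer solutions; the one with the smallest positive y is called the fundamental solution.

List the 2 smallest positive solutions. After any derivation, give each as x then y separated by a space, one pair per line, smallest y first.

d=345: √d = [18; 1,1,2,1,6,1,2,1,1,36] (ℓ=10, even), read p_9/q_9
a_0=18:  p_0=18·1+0=18,  q_0=18·0+1=1
a_1=1:  p_1=1·18+1=19,  q_1=1·1+0=1
…
a_6=1:  p_6=1·873+130=1003,  q_6=1·47+7=54
a_7=2:  p_7=2·1003+873=2879,  q_7=2·54+47=155
a_8=1:  p_8=1·2879+1003=3882,  q_8=1·155+54=209
a_9=1:  p_9=1·3882+2879=6761,  q_9=1·209+155=364
(x₁, y₁) = (6761, 364);  6761² − 345·364² = 1 ✓
k=2:  x_2 = 6761·6761+345·364·364 = 91422241,  y_2 = 6761·364+364·6761 = 4922008

6761 364
91422241 4922008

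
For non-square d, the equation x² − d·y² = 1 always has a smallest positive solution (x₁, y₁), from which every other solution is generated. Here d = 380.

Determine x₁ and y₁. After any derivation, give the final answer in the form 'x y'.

√380 → a₀=19, period (2,38); ℓ=2 even so k=1
step 0: (19, 1)  from 19·(1,0) + (0,1)
step 1: (39, 2)  from 2·(19,1) + (1,0)
fundamental: x₁=39, y₁=2  (since 1521 − 380·4 = 1)

39 2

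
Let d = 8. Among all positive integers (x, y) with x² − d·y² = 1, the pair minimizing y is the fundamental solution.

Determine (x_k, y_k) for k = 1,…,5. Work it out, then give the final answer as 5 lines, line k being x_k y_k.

√8 = [2; 1,4, …], period ℓ=2 (even) → k=1
i=0: a=2 ⇒ p=2, q=1
i=1: a=1 ⇒ p=3, q=1
fundamental: x₁=3, y₁=1  (since 9 − 8·1 = 1)
(3+1√8)^2 = 17 + 6√8
(3+1√8)^3 = 99 + 35√8
(3+1√8)^4 = 577 + 204√8
(3+1√8)^5 = 3363 + 1189√8

3 1
17 6
99 35
577 204
3363 1189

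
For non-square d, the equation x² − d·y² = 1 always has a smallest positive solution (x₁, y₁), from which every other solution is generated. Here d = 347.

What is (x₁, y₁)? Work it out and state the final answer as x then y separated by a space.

641602 34443

√347 = [18; 1,1,1,2,4,…,1,1,36, …], period ℓ=14 (even) → k=13
step 0: (18, 1)  from 18·(1,0) + (0,1)
…
step 2: (37, 2)  from 1·(19,1) + (18,1)
step 3: (56, 3)  from 1·(37,2) + (19,1)
…
step 5: (652, 35)  from 4·(149,8) + (56,3)
step 6: (801, 43)  from 1·(652,35) + (149,8)
step 7: (14269, 766)  from 17·(801,43) + (652,35)
step 8: (15070, 809)  from 1·(14269,766) + (801,43)
step 9: (74549, 4002)  from 4·(15070,809) + (14269,766)
…
step 12: (402885, 21628)  from 1·(238717,12815) + (164168,8813)
step 13: (641602, 34443)  from 1·(402885,21628) + (238717,12815)
(x₁, y₁) = (641602, 34443);  641602² − 347·34443² = 1 ✓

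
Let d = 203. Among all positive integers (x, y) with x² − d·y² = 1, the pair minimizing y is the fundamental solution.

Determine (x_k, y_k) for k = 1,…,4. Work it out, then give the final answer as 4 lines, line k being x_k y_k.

√203 → a₀=14, period (4,28); ℓ=2 even so k=1
i=0: a=14 ⇒ p=14, q=1
i=1: a=4 ⇒ p=57, q=4
fundamental: x₁=57, y₁=4  (since 3249 − 203·16 = 1)
k=2:  x_2 = 57·57+203·4·4 = 6497,  y_2 = 57·4+4·57 = 456
k=3:  x_3 = 57·6497+203·4·456 = 740601,  y_3 = 57·456+4·6497 = 51980
k=4:  x_4 = 57·740601+203·4·51980 = 84422017,  y_4 = 57·51980+4·740601 = 5925264

57 4
6497 456
740601 51980
84422017 5925264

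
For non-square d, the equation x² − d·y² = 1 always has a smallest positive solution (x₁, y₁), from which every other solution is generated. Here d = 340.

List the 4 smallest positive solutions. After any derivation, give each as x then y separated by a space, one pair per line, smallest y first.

285769 15498
163327842721 8857695924
93348068572789129 5062509812995614
53351968415791425367681 2893416733491029538408

d=340: √d = [18; 2,3,1,1,1,…,3,2,36] (ℓ=14, even), read p_13/q_13
a_0=18:  p_0=18·1+0=18,  q_0=18·0+1=1
a_1=2:  p_1=2·18+1=37,  q_1=2·1+0=2
…
a_4=1:  p_4=1·166+129=295,  q_4=1·9+7=16
…
a_9=1:  p_9=1·7265+6509=13774,  q_9=1·394+353=747
a_10=1:  p_10=1·13774+7265=21039,  q_10=1·747+394=1141
a_11=1:  p_11=1·21039+13774=34813,  q_11=1·1141+747=1888
a_12=3:  p_12=3·34813+21039=125478,  q_12=3·1888+1141=6805
a_13=2:  p_13=2·125478+34813=285769,  q_13=2·6805+1888=15498
fundamental: x₁=285769, y₁=15498  (since 81663921361 − 340·240188004 = 1)
(x_2, y_2) = (285769·285769 + 340·15498·15498, 285769·15498 + 15498·285769) = (163327842721, 8857695924)
(x_3, y_3) = (285769·163327842721 + 340·15498·8857695924, 285769·8857695924 + 15498·163327842721) = (93348068572789129, 5062509812995614)
(x_4, y_4) = (285769·93348068572789129 + 340·15498·5062509812995614, 285769·5062509812995614 + 15498·93348068572789129) = (53351968415791425367681, 2893416733491029538408)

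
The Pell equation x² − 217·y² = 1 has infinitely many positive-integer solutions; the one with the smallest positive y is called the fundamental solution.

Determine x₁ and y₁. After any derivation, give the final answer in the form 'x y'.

3844063 260952

d=217: √d = [14; 1,2,1,2,1,…,2,1,28] (ℓ=16, even), read p_15/q_15
a_0=14:  p_0=14·1+0=14,  q_0=14·0+1=1
…
a_2=2:  p_2=2·15+14=44,  q_2=2·1+1=3
…
a_4=2:  p_4=2·59+44=162,  q_4=2·4+3=11
…
a_12=2:  p_12=2·293381+154218=740980,  q_12=2·19916+10469=50301
a_13=1:  p_13=1·740980+293381=1034361,  q_13=1·50301+19916=70217
a_14=2:  p_14=2·1034361+740980=2809702,  q_14=2·70217+50301=190735
a_15=1:  p_15=1·2809702+1034361=3844063,  q_15=1·190735+70217=260952
(x₁, y₁) = (3844063, 260952);  3844063² − 217·260952² = 1 ✓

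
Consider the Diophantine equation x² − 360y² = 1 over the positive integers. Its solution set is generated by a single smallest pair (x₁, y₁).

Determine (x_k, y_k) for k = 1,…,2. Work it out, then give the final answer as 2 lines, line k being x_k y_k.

19 1
721 38

√360 = [18; 1,36, …], period ℓ=2 (even) → k=1
i=0: a=18 ⇒ p=18, q=1
i=1: a=1 ⇒ p=19, q=1
(x₁, y₁) = (19, 1);  19² − 360·1² = 1 ✓
n=2: (19,1)∘(19,1) = (19·19+360·1·1, 19·1+1·19) = (721,38)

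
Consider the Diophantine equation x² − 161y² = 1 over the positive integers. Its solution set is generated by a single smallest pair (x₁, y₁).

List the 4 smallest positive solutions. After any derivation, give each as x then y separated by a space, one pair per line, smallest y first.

√161 → a₀=12, period (1,2,4,1,2,1,4,2,1,24); ℓ=10 even so k=9
step 0: (12, 1)  from 12·(1,0) + (0,1)
step 1: (13, 1)  from 1·(12,1) + (1,0)
step 2: (38, 3)  from 2·(13,1) + (12,1)
step 3: (165, 13)  from 4·(38,3) + (13,1)
…
step 5: (571, 45)  from 2·(203,16) + (165,13)
step 6: (774, 61)  from 1·(571,45) + (203,16)
step 7: (3667, 289)  from 4·(774,61) + (571,45)
step 8: (8108, 639)  from 2·(3667,289) + (774,61)
step 9: (11775, 928)  from 1·(8108,639) + (3667,289)
fundamental: x₁=11775, y₁=928  (since 138650625 − 161·861184 = 1)
k=2:  x_2 = 11775·11775+161·928·928 = 277301249,  y_2 = 11775·928+928·11775 = 21854400
k=3:  x_3 = 11775·277301249+161·928·21854400 = 6530444402175,  y_3 = 11775·21854400+928·277301249 = 514671119072
k=4:  x_4 = 11775·6530444402175+161·928·514671119072 = 153791965393920001,  y_4 = 11775·514671119072+928·6530444402175 = 12120504832291200

11775 928
277301249 21854400
6530444402175 514671119072
153791965393920001 12120504832291200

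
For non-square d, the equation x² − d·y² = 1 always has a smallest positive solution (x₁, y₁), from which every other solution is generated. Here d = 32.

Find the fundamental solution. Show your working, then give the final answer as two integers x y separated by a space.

√32 = [5; 1,1,1,10, …], period ℓ=4 (even) → k=3
step 0: (5, 1)  from 5·(1,0) + (0,1)
…
step 2: (11, 2)  from 1·(6,1) + (5,1)
step 3: (17, 3)  from 1·(11,2) + (6,1)
fundamental: x₁=17, y₁=3  (since 289 − 32·9 = 1)

17 3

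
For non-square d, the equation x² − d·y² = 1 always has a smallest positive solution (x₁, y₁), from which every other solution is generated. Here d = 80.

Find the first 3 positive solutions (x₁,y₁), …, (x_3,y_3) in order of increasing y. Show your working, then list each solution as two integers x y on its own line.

√80 = [8; 1,16, …], period ℓ=2 (even) → k=1
k=0  a_k=8  p_k/q_k = 8/1
k=1  a_k=1  p_k/q_k = 9/1
→ (9, 1).  Check: 9²=81, 80·1²=80, difference 1.
k=2:  x_2 = 9·9+80·1·1 = 161,  y_2 = 9·1+1·9 = 18
k=3:  x_3 = 9·161+80·1·18 = 2889,  y_3 = 9·18+1·161 = 323

9 1
161 18
2889 323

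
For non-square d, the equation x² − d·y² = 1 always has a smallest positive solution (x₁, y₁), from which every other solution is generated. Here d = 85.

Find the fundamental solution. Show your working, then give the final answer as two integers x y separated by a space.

285769 30996

√85 → a₀=9, period (4,1,1,4,18); ℓ=5 odd so k=9
i=0: a=9 ⇒ p=9, q=1
i=1: a=4 ⇒ p=37, q=4
i=2: a=1 ⇒ p=46, q=5
i=3: a=1 ⇒ p=83, q=9
…
i=5: a=18 ⇒ p=6887, q=747
i=6: a=4 ⇒ p=27926, q=3029
i=7: a=1 ⇒ p=34813, q=3776
i=8: a=1 ⇒ p=62739, q=6805
i=9: a=4 ⇒ p=285769, q=30996
→ (285769, 30996).  Check: 285769²=81663921361, 85·30996²=81663921360, difference 1.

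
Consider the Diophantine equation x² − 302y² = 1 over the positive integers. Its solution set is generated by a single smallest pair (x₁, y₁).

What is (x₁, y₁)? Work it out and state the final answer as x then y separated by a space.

4276623 246092

√302 = [17; 2,1,1,1,4,…,1,2,34, …], period ℓ=16 (even) → k=15
k=0  a_k=17  p_k/q_k = 17/1
…
k=5  a_k=4  p_k/q_k = 643/37
…
k=7  a_k=1  p_k/q_k = 2068/119
…
k=10  a_k=2  p_k/q_k = 107675/6196
k=11  a_k=4  p_k/q_k = 467281/26889
…
k=13  a_k=1  p_k/q_k = 1042237/59974
k=14  a_k=1  p_k/q_k = 1617193/93059
k=15  a_k=2  p_k/q_k = 4276623/246092
fundamental: x₁=4276623, y₁=246092  (since 18289504284129 − 302·60561272464 = 1)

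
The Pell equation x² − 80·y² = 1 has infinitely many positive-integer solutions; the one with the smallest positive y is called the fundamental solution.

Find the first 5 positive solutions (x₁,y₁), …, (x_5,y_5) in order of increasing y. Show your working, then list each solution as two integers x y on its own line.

√80 → a₀=8, period (1,16); ℓ=2 even so k=1
a_0=8:  p_0=8·1+0=8,  q_0=8·0+1=1
a_1=1:  p_1=1·8+1=9,  q_1=1·1+0=1
(x₁, y₁) = (9, 1);  9² − 80·1² = 1 ✓
(x_2, y_2) = (9·9 + 80·1·1, 9·1 + 1·9) = (161, 18)
(x_3, y_3) = (9·161 + 80·1·18, 9·18 + 1·161) = (2889, 323)
(x_4, y_4) = (9·2889 + 80·1·323, 9·323 + 1·2889) = (51841, 5796)
(x_5, y_5) = (9·51841 + 80·1·5796, 9·5796 + 1·51841) = (930249, 104005)

9 1
161 18
2889 323
51841 5796
930249 104005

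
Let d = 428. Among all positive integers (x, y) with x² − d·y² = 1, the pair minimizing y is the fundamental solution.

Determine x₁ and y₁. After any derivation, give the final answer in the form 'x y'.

1850887 89466

√428 = [20; 1,2,4,1,5,10,5,1,4,2,1,40, …], period ℓ=12 (even) → k=11
step 0: (20, 1)  from 20·(1,0) + (0,1)
…
step 2: (62, 3)  from 2·(21,1) + (20,1)
step 3: (269, 13)  from 4·(62,3) + (21,1)
step 4: (331, 16)  from 1·(269,13) + (62,3)
step 5: (1924, 93)  from 5·(331,16) + (269,13)
step 6: (19571, 946)  from 10·(1924,93) + (331,16)
step 7: (99779, 4823)  from 5·(19571,946) + (1924,93)
step 8: (119350, 5769)  from 1·(99779,4823) + (19571,946)
step 9: (577179, 27899)  from 4·(119350,5769) + (99779,4823)
step 10: (1273708, 61567)  from 2·(577179,27899) + (119350,5769)
step 11: (1850887, 89466)  from 1·(1273708,61567) + (577179,27899)
→ (1850887, 89466).  Check: 1850887²=3425782686769, 428·89466²=3425782686768, difference 1.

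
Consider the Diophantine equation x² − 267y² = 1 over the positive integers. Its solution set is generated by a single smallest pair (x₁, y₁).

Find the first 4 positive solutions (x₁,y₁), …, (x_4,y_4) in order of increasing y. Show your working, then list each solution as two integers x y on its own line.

2402 147
11539207 706188
55434348026 3392527005
266306596377697 16297699025832

[16; 2,1,15,1,2,32] for √267; ℓ=6 ⇒ convergent index 5
step 0: (16, 1)  from 16·(1,0) + (0,1)
step 1: (33, 2)  from 2·(16,1) + (1,0)
…
step 3: (768, 47)  from 15·(49,3) + (33,2)
step 4: (817, 50)  from 1·(768,47) + (49,3)
step 5: (2402, 147)  from 2·(817,50) + (768,47)
(x₁, y₁) = (2402, 147);  2402² − 267·147² = 1 ✓
(2402+147√267)^2 = 11539207 + 706188√267
(2402+147√267)^3 = 55434348026 + 3392527005√267
(2402+147√267)^4 = 266306596377697 + 16297699025832√267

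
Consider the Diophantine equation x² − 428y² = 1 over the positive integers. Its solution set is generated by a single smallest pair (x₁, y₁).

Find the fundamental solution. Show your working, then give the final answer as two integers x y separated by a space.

√428 → a₀=20, period (1,2,4,1,5,10,5,1,4,2,1,40); ℓ=12 even so k=11
k=0  a_k=20  p_k/q_k = 20/1
k=1  a_k=1  p_k/q_k = 21/1
…
k=3  a_k=4  p_k/q_k = 269/13
k=4  a_k=1  p_k/q_k = 331/16
…
k=6  a_k=10  p_k/q_k = 19571/946
…
k=8  a_k=1  p_k/q_k = 119350/5769
k=9  a_k=4  p_k/q_k = 577179/27899
k=10  a_k=2  p_k/q_k = 1273708/61567
k=11  a_k=1  p_k/q_k = 1850887/89466
→ (1850887, 89466).  Check: 1850887²=3425782686769, 428·89466²=3425782686768, difference 1.

1850887 89466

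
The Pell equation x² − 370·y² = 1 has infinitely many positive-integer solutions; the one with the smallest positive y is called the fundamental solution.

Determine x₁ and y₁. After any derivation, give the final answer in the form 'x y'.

√370 = [19; 4,4,38, …], period ℓ=3 (odd) → k=5
a_0=19:  p_0=19·1+0=19,  q_0=19·0+1=1
a_1=4:  p_1=4·19+1=77,  q_1=4·1+0=4
…
a_4=4:  p_4=4·12503+327=50339,  q_4=4·650+17=2617
a_5=4:  p_5=4·50339+12503=213859,  q_5=4·2617+650=11118
(x₁, y₁) = (213859, 11118);  213859² − 370·11118² = 1 ✓

213859 11118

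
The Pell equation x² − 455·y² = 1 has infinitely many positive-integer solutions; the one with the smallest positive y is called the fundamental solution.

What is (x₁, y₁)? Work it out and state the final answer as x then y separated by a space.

d=455: √d = [21; 3,42] (ℓ=2, even), read p_1/q_1
k=0  a_k=21  p_k/q_k = 21/1
k=1  a_k=3  p_k/q_k = 64/3
fundamental: x₁=64, y₁=3  (since 4096 − 455·9 = 1)

64 3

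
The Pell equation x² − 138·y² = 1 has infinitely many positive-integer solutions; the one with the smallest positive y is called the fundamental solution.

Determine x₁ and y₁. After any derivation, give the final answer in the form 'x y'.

√138 = [11; 1,2,1,22, …], period ℓ=4 (even) → k=3
i=0: a=11 ⇒ p=11, q=1
i=1: a=1 ⇒ p=12, q=1
i=2: a=2 ⇒ p=35, q=3
i=3: a=1 ⇒ p=47, q=4
(x₁, y₁) = (47, 4);  47² − 138·4² = 1 ✓

47 4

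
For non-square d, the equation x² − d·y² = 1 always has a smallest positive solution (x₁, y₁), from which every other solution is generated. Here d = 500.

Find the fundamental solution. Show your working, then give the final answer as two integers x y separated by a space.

√500 = [22; 2,1,3,2,1,…,1,2,44, …], period ℓ=14 (even) → k=13
step 0: (22, 1)  from 22·(1,0) + (0,1)
…
step 2: (67, 3)  from 1·(45,2) + (22,1)
step 3: (246, 11)  from 3·(67,3) + (45,2)
…
step 8: (15809, 707)  from 1·(14445,646) + (1364,61)
…
step 12: (335522, 15005)  from 1·(259205,11592) + (76317,3413)
step 13: (930249, 41602)  from 2·(335522,15005) + (259205,11592)
→ (930249, 41602).  Check: 930249²=865363202001, 500·41602²=865363202000, difference 1.

930249 41602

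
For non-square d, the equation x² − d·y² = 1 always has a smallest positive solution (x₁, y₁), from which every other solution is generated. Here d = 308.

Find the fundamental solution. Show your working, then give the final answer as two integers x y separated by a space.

351 20

√308 = [17; 1,1,4,1,1,34, …], period ℓ=6 (even) → k=5
i=0: a=17 ⇒ p=17, q=1
i=1: a=1 ⇒ p=18, q=1
i=2: a=1 ⇒ p=35, q=2
i=3: a=4 ⇒ p=158, q=9
i=4: a=1 ⇒ p=193, q=11
i=5: a=1 ⇒ p=351, q=20
(x₁, y₁) = (351, 20);  351² − 308·20² = 1 ✓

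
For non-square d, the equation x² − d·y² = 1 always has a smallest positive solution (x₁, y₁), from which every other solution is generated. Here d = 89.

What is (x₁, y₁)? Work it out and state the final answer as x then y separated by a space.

d=89: √d = [9; 2,3,3,2,18] (ℓ=5, odd), read p_9/q_9
k=0  a_k=9  p_k/q_k = 9/1
…
k=6  a_k=2  p_k/q_k = 18934/2007
…
k=8  a_k=3  p_k/q_k = 216991/23001
k=9  a_k=2  p_k/q_k = 500001/53000
fundamental: x₁=500001, y₁=53000  (since 250001000001 − 89·2809000000 = 1)

500001 53000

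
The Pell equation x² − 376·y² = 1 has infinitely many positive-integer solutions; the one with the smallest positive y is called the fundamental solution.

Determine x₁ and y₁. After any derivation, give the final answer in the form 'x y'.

d=376: √d = [19; 2,1,1,3,1,…,1,2,38] (ℓ=16, even), read p_15/q_15
i=0: a=19 ⇒ p=19, q=1
…
i=2: a=1 ⇒ p=58, q=3
…
i=5: a=1 ⇒ p=446, q=23
…
i=7: a=2 ⇒ p=2928, q=151
i=8: a=4 ⇒ p=12953, q=668
i=9: a=2 ⇒ p=28834, q=1487
i=10: a=2 ⇒ p=70621, q=3642
i=11: a=1 ⇒ p=99455, q=5129
i=12: a=3 ⇒ p=368986, q=19029
i=13: a=1 ⇒ p=468441, q=24158
i=14: a=1 ⇒ p=837427, q=43187
i=15: a=2 ⇒ p=2143295, q=110532
→ (2143295, 110532).  Check: 2143295²=4593713457025, 376·110532²=4593713457024, difference 1.

2143295 110532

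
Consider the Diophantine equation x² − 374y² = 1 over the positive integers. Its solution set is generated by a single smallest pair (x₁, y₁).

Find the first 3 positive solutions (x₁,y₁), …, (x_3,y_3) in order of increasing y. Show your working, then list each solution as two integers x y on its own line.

3365 174
22646449 1171020
152410598405 7880964426

[19; 2,1,18,1,2,38] for √374; ℓ=6 ⇒ convergent index 5
a_0=19:  p_0=19·1+0=19,  q_0=19·0+1=1
a_1=2:  p_1=2·19+1=39,  q_1=2·1+0=2
a_2=1:  p_2=1·39+19=58,  q_2=1·2+1=3
a_3=18:  p_3=18·58+39=1083,  q_3=18·3+2=56
a_4=1:  p_4=1·1083+58=1141,  q_4=1·56+3=59
a_5=2:  p_5=2·1141+1083=3365,  q_5=2·59+56=174
→ (3365, 174).  Check: 3365²=11323225, 374·174²=11323224, difference 1.
k=2:  x_2 = 3365·3365+374·174·174 = 22646449,  y_2 = 3365·174+174·3365 = 1171020
k=3:  x_3 = 3365·22646449+374·174·1171020 = 152410598405,  y_3 = 3365·1171020+174·22646449 = 7880964426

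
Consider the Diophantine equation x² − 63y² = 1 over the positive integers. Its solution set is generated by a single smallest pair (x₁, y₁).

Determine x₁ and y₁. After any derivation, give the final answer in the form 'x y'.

d=63: √d = [7; 1,14] (ℓ=2, even), read p_1/q_1
i=0: a=7 ⇒ p=7, q=1
i=1: a=1 ⇒ p=8, q=1
(x₁, y₁) = (8, 1);  8² − 63·1² = 1 ✓

8 1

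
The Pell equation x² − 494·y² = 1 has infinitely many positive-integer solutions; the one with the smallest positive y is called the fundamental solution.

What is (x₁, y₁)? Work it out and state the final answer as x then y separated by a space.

73035 3286

√494 → a₀=22, period (4,2,2,1,2,1,2,2,4,44); ℓ=10 even so k=9
i=0: a=22 ⇒ p=22, q=1
i=1: a=4 ⇒ p=89, q=4
i=2: a=2 ⇒ p=200, q=9
i=3: a=2 ⇒ p=489, q=22
i=4: a=1 ⇒ p=689, q=31
i=5: a=2 ⇒ p=1867, q=84
…
i=8: a=2 ⇒ p=16514, q=743
i=9: a=4 ⇒ p=73035, q=3286
→ (73035, 3286).  Check: 73035²=5334111225, 494·3286²=5334111224, difference 1.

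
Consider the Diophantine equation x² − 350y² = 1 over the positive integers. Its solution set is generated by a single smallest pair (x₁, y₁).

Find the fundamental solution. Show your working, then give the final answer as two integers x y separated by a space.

[18; 1,2,2,2,1,36] for √350; ℓ=6 ⇒ convergent index 5
i=0: a=18 ⇒ p=18, q=1
i=1: a=1 ⇒ p=19, q=1
i=2: a=2 ⇒ p=56, q=3
…
i=4: a=2 ⇒ p=318, q=17
i=5: a=1 ⇒ p=449, q=24
(x₁, y₁) = (449, 24);  449² − 350·24² = 1 ✓

449 24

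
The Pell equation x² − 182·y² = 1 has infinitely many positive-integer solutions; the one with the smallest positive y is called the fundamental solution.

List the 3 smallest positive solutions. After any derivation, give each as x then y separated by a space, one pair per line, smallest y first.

d=182: √d = [13; 2,26] (ℓ=2, even), read p_1/q_1
k=0  a_k=13  p_k/q_k = 13/1
k=1  a_k=2  p_k/q_k = 27/2
(x₁, y₁) = (27, 2);  27² − 182·2² = 1 ✓
(x_2, y_2) = (27·27 + 182·2·2, 27·2 + 2·27) = (1457, 108)
(x_3, y_3) = (27·1457 + 182·2·108, 27·108 + 2·1457) = (78651, 5830)

27 2
1457 108
78651 5830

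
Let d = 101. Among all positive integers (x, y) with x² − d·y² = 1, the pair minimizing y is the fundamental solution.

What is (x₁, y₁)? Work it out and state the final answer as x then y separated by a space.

√101 = [10; 20, …], period ℓ=1 (odd) → k=1
k=0  a_k=10  p_k/q_k = 10/1
k=1  a_k=20  p_k/q_k = 201/20
(x₁, y₁) = (201, 20);  201² − 101·20² = 1 ✓

201 20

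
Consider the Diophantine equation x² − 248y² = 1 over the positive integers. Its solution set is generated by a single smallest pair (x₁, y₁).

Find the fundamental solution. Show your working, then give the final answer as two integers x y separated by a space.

√248 → a₀=15, period (1,2,1,30); ℓ=4 even so k=3
a_0=15:  p_0=15·1+0=15,  q_0=15·0+1=1
…
a_2=2:  p_2=2·16+15=47,  q_2=2·1+1=3
a_3=1:  p_3=1·47+16=63,  q_3=1·3+1=4
fundamental: x₁=63, y₁=4  (since 3969 − 248·16 = 1)

63 4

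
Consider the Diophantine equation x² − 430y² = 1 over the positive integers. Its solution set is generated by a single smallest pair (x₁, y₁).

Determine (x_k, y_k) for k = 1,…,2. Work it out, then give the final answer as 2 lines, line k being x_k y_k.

2862251 138030
16384961574001 790153011060

√430 = [20; 1,2,1,3,1,…,2,1,40, …], period ℓ=14 (even) → k=13
step 0: (20, 1)  from 20·(1,0) + (0,1)
step 1: (21, 1)  from 1·(20,1) + (1,0)
step 2: (62, 3)  from 2·(21,1) + (20,1)
…
step 5: (394, 19)  from 1·(311,15) + (83,4)
step 6: (2675, 129)  from 6·(394,19) + (311,15)
…
step 12: (2107880, 101651)  from 2·(754371,36379) + (599138,28893)
step 13: (2862251, 138030)  from 1·(2107880,101651) + (754371,36379)
→ (2862251, 138030).  Check: 2862251²=8192480787001, 430·138030²=8192480787000, difference 1.
k=2:  x_2 = 2862251·2862251+430·138030·138030 = 16384961574001,  y_2 = 2862251·138030+138030·2862251 = 790153011060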